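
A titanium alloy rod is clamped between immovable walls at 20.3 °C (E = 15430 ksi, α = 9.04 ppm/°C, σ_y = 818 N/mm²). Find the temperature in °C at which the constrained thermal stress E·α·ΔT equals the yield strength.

871 °C

E = 15430 ksi = 106.4 GPa.
σ_y = 818 N/mm² = 818.0 MPa.
E·α·ΔT = 818.0 MPa ⇒ ΔT = 818.0 / (106.4×10³ × 9.04×10⁻⁶) = 850.6 K.
T = 20.3 + 850.6 = 870.9 °C.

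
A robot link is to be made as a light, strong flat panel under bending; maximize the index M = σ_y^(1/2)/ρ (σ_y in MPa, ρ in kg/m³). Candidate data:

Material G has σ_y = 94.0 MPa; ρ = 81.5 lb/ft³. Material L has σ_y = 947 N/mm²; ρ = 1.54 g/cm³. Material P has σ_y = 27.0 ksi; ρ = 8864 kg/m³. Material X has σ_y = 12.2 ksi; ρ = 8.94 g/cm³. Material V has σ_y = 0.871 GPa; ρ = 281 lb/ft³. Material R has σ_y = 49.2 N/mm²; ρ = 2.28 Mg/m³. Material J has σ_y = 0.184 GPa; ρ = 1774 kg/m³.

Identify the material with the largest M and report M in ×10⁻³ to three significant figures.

Convert each candidate to consistent units, then evaluate M:
  material G: σ_y = 94.00 MPa, ρ = 1306 kg/m³
  material L: σ_y = 947.0 MPa, ρ = 1540 kg/m³
  material P: σ_y = 186.2 MPa, ρ = 8864 kg/m³
  material X: σ_y = 84.12 MPa, ρ = 8940 kg/m³
  material V: σ_y = 871.0 MPa, ρ = 4501 kg/m³
  material R: σ_y = 49.20 MPa, ρ = 2280 kg/m³
  material J: σ_y = 184.0 MPa, ρ = 1774 kg/m³
  material L: M = 20.0×10⁻³
  material J: M = 7.65×10⁻³
  material G: M = 7.43×10⁻³
  material V: M = 6.56×10⁻³
  material R: M = 3.08×10⁻³
  material P: M = 1.54×10⁻³
  material X: M = 1.03×10⁻³
The maximum is for material L.

material L, M = 20.0×10⁻³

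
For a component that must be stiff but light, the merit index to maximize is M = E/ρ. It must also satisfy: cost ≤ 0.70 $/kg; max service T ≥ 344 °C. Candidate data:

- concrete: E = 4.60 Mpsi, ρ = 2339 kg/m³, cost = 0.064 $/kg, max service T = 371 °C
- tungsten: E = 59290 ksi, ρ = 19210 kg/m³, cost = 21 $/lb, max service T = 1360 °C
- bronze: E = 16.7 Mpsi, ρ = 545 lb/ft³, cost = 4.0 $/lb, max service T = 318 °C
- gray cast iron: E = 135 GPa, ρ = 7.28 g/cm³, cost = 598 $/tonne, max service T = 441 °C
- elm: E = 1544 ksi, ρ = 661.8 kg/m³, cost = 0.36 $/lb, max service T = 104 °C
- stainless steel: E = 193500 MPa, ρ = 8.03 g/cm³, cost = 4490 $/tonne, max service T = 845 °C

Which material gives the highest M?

gray cast iron

Screen on constraints: cost ≤ 0.70 $/kg; max service T ≥ 344 °C. Survivors: concrete, gray cast iron.
Convert each candidate to consistent units, then evaluate M:
  concrete: E = 31.72 GPa, ρ = 2339 kg/m³
  gray cast iron: E = 135.0 GPa, ρ = 7280 kg/m³
  gray cast iron: M = 18.5 MN·m/kg
  concrete: M = 13.6 MN·m/kg
Highest index: gray cast iron.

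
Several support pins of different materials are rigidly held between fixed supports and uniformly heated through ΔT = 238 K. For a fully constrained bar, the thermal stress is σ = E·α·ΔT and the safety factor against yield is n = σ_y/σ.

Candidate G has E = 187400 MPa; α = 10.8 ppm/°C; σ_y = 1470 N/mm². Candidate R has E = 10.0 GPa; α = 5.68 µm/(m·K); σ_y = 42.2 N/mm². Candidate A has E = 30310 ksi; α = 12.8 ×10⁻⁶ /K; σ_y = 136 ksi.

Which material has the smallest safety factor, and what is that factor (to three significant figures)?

Converting E to GPa, α to ×10⁻⁶/K, σ_y to MPa, then σ and n for each:
  candidate G: E = 187.4, α = 10.8, σ_y = 1470 → σ = 482 MPa, n = 3.05
  candidate R: E = 10.00, α = 5.68, σ_y = 42.20 → σ = 13.5 MPa, n = 3.12
  candidate A: E = 209.0, α = 12.8, σ_y = 937.7 → σ = 637 MPa, n = 1.47
Candidate A has the lowest safety factor, n = 1.47.

candidate A, n = 1.47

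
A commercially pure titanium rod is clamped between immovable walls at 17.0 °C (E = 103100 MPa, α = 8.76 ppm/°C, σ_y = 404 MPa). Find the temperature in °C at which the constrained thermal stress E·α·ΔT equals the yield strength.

E = 103100 MPa = 103.1 GPa.
E·α·ΔT = 404.0 MPa ⇒ ΔT = 404.0 / (103.1×10³ × 8.76×10⁻⁶) = 447.3 K.
T = 17.0 + 447.3 = 464.3 °C.

464 °C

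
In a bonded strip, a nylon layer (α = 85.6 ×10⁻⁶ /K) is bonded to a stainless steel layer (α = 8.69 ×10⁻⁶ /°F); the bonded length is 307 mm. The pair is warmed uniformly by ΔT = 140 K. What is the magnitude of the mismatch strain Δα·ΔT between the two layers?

stainless steel: α = 8.69×10⁻⁶/°F × 9/5 = 15.6×10⁻⁶/K.
Δα = |85.6 − 15.6|×10⁻⁶/K = 70.0×10⁻⁶/K.
Mismatch strain = Δα·ΔT = 70.0×10⁻⁶ × 140.0 = 9.79×10⁻³.

9.79×10⁻³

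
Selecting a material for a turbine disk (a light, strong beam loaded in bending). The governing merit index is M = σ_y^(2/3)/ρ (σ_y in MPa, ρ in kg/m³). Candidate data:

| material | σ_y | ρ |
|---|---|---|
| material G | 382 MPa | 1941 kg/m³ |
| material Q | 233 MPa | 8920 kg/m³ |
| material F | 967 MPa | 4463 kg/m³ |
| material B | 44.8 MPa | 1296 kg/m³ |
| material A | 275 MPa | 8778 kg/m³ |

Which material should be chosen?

material G

Per-candidate index values:
  material G: M = 27.1×10⁻³
  material F: M = 21.9×10⁻³
  material B: M = 9.73×10⁻³
  material A: M = 4.82×10⁻³
  material Q: M = 4.24×10⁻³
Material G has the largest M.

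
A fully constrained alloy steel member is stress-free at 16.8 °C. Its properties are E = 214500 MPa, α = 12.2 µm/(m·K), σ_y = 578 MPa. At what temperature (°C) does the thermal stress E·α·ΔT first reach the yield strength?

E = 214500 MPa = 214.5 GPa.
E·α·ΔT = 578.0 MPa ⇒ ΔT = 578.0 / (214.5×10³ × 12.2×10⁻⁶) = 220.9 K.
T = 16.8 + 220.9 = 237.7 °C.

238 °C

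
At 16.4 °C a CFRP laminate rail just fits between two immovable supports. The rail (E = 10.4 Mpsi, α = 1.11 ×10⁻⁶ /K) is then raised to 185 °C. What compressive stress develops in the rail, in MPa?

E = 10.4 Mpsi = 71.71 GPa.
ΔT = 168.6 K. Constrained thermal stress σ = E·α·ΔT = 71.71×10³ MPa × 1.11×10⁻⁶ × 168.6 = 13.4 MPa (compressive).

13.4 MPa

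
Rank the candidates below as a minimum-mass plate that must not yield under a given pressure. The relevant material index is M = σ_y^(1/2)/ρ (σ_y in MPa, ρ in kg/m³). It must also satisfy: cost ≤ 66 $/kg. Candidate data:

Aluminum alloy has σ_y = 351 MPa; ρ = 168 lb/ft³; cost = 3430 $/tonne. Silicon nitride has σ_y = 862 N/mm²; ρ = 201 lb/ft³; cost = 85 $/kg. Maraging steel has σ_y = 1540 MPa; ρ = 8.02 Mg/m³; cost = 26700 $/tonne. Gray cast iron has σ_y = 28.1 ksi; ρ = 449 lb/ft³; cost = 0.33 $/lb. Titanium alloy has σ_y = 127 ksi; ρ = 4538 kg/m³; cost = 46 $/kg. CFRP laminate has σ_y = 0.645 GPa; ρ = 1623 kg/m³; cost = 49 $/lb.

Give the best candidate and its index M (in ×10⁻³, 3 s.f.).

Screen on constraints: cost ≤ 66 $/kg. Survivors: aluminum alloy, maraging steel, gray cast iron, titanium alloy.
Convert each candidate to consistent units, then evaluate M:
  aluminum alloy: σ_y = 351.0 MPa, ρ = 2691 kg/m³
  maraging steel: σ_y = 1540 MPa, ρ = 8020 kg/m³
  gray cast iron: σ_y = 193.7 MPa, ρ = 7192 kg/m³
  titanium alloy: σ_y = 875.6 MPa, ρ = 4538 kg/m³
  aluminum alloy: M = 6.96×10⁻³
  titanium alloy: M = 6.52×10⁻³
  maraging steel: M = 4.89×10⁻³
  gray cast iron: M = 1.94×10⁻³
The maximum is for aluminum alloy.

aluminum alloy, M = 6.96×10⁻³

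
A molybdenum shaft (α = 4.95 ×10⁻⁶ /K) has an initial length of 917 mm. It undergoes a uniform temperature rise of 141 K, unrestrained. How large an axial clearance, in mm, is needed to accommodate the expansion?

ΔL = α·L₀·ΔT = 4.95×10⁻⁶ × 917 mm × 141.0 K = 0.640 mm.

0.640 mm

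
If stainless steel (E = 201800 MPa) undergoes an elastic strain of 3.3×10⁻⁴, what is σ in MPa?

66.6 MPa

E = 201800 MPa = 201.8 GPa.
σ = E·ε = 201800 MPa × 3.3×10⁻⁴ = 66.6 MPa.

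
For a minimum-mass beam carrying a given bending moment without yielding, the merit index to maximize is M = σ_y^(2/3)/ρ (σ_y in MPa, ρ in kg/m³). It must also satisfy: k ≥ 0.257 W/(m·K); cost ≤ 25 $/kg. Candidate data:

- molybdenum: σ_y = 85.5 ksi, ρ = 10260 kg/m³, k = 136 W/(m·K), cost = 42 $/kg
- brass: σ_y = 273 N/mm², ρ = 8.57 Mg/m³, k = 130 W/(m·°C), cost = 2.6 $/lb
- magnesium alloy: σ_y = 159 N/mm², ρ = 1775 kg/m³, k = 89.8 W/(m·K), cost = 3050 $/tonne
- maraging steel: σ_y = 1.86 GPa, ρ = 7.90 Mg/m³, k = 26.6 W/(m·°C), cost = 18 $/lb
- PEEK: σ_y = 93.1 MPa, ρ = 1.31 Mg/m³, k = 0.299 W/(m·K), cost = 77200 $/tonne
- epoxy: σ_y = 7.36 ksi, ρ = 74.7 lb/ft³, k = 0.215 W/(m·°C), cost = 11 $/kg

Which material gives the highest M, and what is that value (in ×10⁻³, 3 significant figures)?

magnesium alloy, M = 16.5×10⁻³

Screen on constraints: k ≥ 0.257 W/(m·K); cost ≤ 25 $/kg. Survivors: brass, magnesium alloy.
Putting every candidate on a common basis:
  brass: σ_y = 273.0 MPa, ρ = 8570 kg/m³
  magnesium alloy: σ_y = 159.0 MPa, ρ = 1775 kg/m³
  magnesium alloy: M = 16.5×10⁻³
  brass: M = 4.91×10⁻³
Magnesium alloy has the largest M.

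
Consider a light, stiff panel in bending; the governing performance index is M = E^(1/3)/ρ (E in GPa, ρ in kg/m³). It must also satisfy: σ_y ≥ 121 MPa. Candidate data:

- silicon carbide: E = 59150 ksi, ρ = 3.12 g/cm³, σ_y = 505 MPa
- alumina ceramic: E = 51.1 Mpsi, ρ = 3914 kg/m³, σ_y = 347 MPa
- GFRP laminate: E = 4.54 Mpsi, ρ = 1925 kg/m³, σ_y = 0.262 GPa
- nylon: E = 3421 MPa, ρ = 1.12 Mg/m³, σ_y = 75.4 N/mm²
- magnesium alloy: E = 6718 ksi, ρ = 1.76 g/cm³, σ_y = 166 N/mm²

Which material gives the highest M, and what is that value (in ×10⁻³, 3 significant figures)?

silicon carbide, M = 2.38×10⁻³

Screen on constraints: σ_y ≥ 121 MPa. Survivors: silicon carbide, alumina ceramic, GFRP laminate, magnesium alloy.
After converting to SI:
  silicon carbide: E = 407.8 GPa, ρ = 3120 kg/m³
  alumina ceramic: E = 352.3 GPa, ρ = 3914 kg/m³
  GFRP laminate: E = 31.30 GPa, ρ = 1925 kg/m³
  magnesium alloy: E = 46.32 GPa, ρ = 1760 kg/m³
  silicon carbide: M = 2.38×10⁻³
  magnesium alloy: M = 2.04×10⁻³
  alumina ceramic: M = 1.80×10⁻³
  GFRP laminate: M = 1.64×10⁻³
Silicon carbide has the largest M.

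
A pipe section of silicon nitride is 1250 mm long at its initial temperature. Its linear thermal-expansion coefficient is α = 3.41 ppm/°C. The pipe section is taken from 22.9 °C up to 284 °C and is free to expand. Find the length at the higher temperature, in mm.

1251.1 mm

ΔT = 284 − 22.9 = 261.1 K.
ΔL = α·L₀·ΔT = 3.41×10⁻⁶ × 1250 mm × 261.1 K = 1.11 mm.
L = L₀ + ΔL = 1250 + 1.11 = 1251.1 mm.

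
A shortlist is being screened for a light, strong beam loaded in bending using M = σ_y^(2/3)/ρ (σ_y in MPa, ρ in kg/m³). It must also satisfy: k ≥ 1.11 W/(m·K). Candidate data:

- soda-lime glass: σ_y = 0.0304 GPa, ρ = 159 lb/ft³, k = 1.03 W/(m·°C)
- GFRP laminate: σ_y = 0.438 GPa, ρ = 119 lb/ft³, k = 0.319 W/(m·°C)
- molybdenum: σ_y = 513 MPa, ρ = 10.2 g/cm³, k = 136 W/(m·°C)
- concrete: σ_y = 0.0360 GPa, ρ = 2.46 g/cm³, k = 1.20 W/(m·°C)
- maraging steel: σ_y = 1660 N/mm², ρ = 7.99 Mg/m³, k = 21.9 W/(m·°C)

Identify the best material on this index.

Screen on constraints: k ≥ 1.11 W/(m·K). Survivors: molybdenum, concrete, maraging steel.
After converting to SI:
  molybdenum: σ_y = 513.0 MPa, ρ = 10200 kg/m³
  concrete: σ_y = 36.00 MPa, ρ = 2460 kg/m³
  maraging steel: σ_y = 1660 MPa, ρ = 7990 kg/m³
  maraging steel: M = 17.5×10⁻³
  molybdenum: M = 6.28×10⁻³
  concrete: M = 4.43×10⁻³
Highest index: maraging steel.

maraging steel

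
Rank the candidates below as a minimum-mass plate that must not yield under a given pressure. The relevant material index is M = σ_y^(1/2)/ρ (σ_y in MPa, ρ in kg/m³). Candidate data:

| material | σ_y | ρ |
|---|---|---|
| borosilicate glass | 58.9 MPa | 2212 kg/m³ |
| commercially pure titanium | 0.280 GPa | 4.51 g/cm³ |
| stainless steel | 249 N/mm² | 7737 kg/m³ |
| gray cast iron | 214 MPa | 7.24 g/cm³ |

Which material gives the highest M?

commercially pure titanium

Putting every candidate on a common basis:
  borosilicate glass: σ_y = 58.90 MPa, ρ = 2212 kg/m³
  commercially pure titanium: σ_y = 280.0 MPa, ρ = 4510 kg/m³
  stainless steel: σ_y = 249.0 MPa, ρ = 7737 kg/m³
  gray cast iron: σ_y = 214.0 MPa, ρ = 7240 kg/m³
  commercially pure titanium: M = 3.71×10⁻³
  borosilicate glass: M = 3.47×10⁻³
  stainless steel: M = 2.04×10⁻³
  gray cast iron: M = 2.02×10⁻³
The maximum is for commercially pure titanium.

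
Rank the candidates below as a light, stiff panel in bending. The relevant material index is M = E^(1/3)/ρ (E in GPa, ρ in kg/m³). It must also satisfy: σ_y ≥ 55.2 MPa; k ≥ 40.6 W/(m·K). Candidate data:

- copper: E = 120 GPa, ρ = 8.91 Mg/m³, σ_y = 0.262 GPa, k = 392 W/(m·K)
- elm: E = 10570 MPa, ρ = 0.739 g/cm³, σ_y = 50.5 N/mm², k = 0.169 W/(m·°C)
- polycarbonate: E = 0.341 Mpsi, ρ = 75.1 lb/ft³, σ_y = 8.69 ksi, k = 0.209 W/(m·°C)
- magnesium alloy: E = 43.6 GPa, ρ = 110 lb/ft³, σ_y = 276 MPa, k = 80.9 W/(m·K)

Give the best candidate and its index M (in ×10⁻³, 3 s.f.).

Screen on constraints: σ_y ≥ 55.2 MPa; k ≥ 40.6 W/(m·K). Survivors: copper, magnesium alloy.
Convert each candidate to consistent units, then evaluate M:
  copper: E = 120.0 GPa, ρ = 8910 kg/m³
  magnesium alloy: E = 43.60 GPa, ρ = 1762 kg/m³
  magnesium alloy: M = 2.00×10⁻³
  copper: M = 0.554×10⁻³
Magnesium alloy has the largest M.

magnesium alloy, M = 2.00×10⁻³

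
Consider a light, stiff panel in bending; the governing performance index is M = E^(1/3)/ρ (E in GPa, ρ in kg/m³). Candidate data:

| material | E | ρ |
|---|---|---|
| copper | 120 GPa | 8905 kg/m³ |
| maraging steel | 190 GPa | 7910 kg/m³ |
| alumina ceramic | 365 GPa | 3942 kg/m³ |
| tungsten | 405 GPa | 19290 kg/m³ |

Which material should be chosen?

alumina ceramic

Per-candidate index values:
  alumina ceramic: M = 1.81×10⁻³
  maraging steel: M = 0.727×10⁻³
  copper: M = 0.554×10⁻³
  tungsten: M = 0.384×10⁻³
Highest index: alumina ceramic.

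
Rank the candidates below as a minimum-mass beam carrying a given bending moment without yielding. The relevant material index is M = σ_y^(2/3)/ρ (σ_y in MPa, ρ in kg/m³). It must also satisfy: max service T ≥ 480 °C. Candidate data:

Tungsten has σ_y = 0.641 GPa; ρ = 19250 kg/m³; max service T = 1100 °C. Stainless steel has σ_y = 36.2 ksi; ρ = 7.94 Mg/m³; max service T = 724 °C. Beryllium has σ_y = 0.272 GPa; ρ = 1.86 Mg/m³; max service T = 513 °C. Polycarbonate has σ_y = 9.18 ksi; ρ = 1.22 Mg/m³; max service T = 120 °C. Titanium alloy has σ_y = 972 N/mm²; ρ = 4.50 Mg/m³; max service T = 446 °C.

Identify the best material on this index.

Screen on constraints: max service T ≥ 480 °C. Survivors: tungsten, stainless steel, beryllium.
In SI units:
  tungsten: σ_y = 641.0 MPa, ρ = 19250 kg/m³
  stainless steel: σ_y = 249.6 MPa, ρ = 7940 kg/m³
  beryllium: σ_y = 272.0 MPa, ρ = 1860 kg/m³
  beryllium: M = 22.6×10⁻³
  stainless steel: M = 4.99×10⁻³
  tungsten: M = 3.86×10⁻³
Beryllium ranks first.

beryllium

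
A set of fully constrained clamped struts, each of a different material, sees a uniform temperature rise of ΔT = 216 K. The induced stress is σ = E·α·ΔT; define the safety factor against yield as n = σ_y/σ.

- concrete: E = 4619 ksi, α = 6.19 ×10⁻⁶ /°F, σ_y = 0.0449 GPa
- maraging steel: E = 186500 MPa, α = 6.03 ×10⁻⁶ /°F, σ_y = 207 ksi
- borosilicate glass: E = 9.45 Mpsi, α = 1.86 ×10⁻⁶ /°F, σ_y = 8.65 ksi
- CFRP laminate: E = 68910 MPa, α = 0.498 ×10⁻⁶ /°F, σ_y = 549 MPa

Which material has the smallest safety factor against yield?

In consistent units (E in GPa, α in ×10⁻⁶/K, σ_y in MPa):
  concrete: E = 31.85, α = 11.1, σ_y = 44.90 → σ = 76.6 MPa, n = 0.586
  maraging steel: E = 186.5, α = 10.9, σ_y = 1427 → σ = 437 MPa, n = 3.26
  borosilicate glass: E = 65.16, α = 3.35, σ_y = 59.64 → σ = 47.1 MPa, n = 1.27
  CFRP laminate: E = 68.91, α = 0.896, σ_y = 549.0 → σ = 13.3 MPa, n = 41.1
Concrete has the lowest safety factor, n = 0.586.

concrete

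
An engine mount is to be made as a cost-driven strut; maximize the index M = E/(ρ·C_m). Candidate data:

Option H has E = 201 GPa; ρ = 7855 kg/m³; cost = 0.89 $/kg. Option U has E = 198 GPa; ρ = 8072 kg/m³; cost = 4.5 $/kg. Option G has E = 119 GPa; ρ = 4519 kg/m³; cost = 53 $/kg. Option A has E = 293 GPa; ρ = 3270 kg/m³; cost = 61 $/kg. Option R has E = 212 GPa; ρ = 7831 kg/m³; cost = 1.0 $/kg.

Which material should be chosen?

Computing M directly (units already consistent):
  option H: M = 28.8 MN·m per $
  option R: M = 27.1 MN·m per $
  option U: M = 5.45 MN·m per $
  option A: M = 1.47 MN·m per $
  option G: M = 0.497 MN·m per $
Highest index: option H.

option H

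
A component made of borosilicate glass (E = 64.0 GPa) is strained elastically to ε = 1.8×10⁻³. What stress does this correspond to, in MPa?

σ = E·ε = 64000 MPa × 1.8×10⁻³ = 115 MPa.

115 MPa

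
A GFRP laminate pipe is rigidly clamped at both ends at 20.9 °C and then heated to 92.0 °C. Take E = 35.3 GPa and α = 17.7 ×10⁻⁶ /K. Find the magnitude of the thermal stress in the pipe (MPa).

44.4 MPa

ΔT = 71.10 K. Constrained thermal stress σ = E·α·ΔT = 35.30×10³ MPa × 17.7×10⁻⁶ × 71.10 = 44.4 MPa (compressive).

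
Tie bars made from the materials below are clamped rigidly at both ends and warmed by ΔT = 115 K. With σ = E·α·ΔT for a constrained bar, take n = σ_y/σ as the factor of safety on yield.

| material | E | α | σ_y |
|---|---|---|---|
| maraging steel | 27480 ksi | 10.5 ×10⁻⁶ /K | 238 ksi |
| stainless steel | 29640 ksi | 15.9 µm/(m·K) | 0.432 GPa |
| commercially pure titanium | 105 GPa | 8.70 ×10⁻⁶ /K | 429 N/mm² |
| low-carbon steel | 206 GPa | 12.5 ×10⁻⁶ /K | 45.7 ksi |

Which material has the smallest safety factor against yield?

With everything in SI (GPa, ×10⁻⁶/K, MPa):
  maraging steel: E = 189.5, α = 10.5, σ_y = 1641 → σ = 229 MPa, n = 7.17
  stainless steel: E = 204.4, α = 15.9, σ_y = 432.0 → σ = 374 MPa, n = 1.16
  commercially pure titanium: E = 105.0, α = 8.70, σ_y = 429.0 → σ = 105 MPa, n = 4.08
  low-carbon steel: E = 206.0, α = 12.5, σ_y = 315.1 → σ = 296 MPa, n = 1.06
Smallest n: low-carbon steel with n = 1.06.

low-carbon steel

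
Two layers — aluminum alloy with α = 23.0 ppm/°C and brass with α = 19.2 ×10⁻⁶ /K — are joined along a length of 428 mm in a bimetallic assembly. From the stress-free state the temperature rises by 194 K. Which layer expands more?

aluminum alloy

α(aluminum alloy) = 23.0×10⁻⁶/K vs α(brass) = 19.2×10⁻⁶/K.
Higher α expands more for the same ΔT: aluminum alloy.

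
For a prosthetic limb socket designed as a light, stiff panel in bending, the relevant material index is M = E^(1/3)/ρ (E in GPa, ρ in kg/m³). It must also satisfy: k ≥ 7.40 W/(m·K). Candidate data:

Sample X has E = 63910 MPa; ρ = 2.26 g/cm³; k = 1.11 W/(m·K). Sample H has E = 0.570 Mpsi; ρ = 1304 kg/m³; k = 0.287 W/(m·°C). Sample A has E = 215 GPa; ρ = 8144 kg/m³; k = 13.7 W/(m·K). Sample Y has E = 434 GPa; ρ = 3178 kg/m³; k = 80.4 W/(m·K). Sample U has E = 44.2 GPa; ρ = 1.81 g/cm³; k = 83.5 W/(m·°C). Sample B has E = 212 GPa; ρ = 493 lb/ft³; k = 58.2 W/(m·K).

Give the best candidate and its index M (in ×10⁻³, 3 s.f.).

Screen on constraints: k ≥ 7.40 W/(m·K). Survivors: sample A, sample Y, sample U, sample B.
After converting to SI:
  sample A: E = 215.0 GPa, ρ = 8144 kg/m³
  sample Y: E = 434.0 GPa, ρ = 3178 kg/m³
  sample U: E = 44.20 GPa, ρ = 1810 kg/m³
  sample B: E = 212.0 GPa, ρ = 7897 kg/m³
  sample Y: M = 2.38×10⁻³
  sample U: M = 1.95×10⁻³
  sample B: M = 0.755×10⁻³
  sample A: M = 0.736×10⁻³
Highest index: sample Y.

sample Y, M = 2.38×10⁻³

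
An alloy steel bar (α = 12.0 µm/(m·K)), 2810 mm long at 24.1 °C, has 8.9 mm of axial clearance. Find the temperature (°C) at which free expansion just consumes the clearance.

α·L₀·ΔT = 8.9 mm ⇒ ΔT = 8.9 / (12.0×10⁻⁶ × 2810.0) = 263.9 K.
T = 24.1 + 263.9 = 288.0 °C.

288 °C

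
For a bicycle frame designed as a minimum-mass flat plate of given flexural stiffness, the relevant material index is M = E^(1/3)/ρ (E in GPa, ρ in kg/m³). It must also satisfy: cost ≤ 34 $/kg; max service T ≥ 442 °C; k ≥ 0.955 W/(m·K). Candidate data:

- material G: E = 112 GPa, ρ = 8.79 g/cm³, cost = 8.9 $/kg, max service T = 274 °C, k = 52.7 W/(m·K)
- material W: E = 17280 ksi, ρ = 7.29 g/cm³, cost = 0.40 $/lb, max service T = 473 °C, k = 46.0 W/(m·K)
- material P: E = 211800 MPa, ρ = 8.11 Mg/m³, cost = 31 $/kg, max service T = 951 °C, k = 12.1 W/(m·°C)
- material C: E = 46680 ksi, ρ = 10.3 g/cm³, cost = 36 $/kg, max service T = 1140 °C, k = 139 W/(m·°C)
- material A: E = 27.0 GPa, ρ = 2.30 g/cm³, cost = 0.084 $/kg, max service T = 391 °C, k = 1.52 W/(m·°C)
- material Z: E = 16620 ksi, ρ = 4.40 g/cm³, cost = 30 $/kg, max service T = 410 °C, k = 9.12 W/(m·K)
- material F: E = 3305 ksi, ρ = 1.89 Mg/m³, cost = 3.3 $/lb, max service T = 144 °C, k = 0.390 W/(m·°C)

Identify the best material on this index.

Screen on constraints: cost ≤ 34 $/kg; max service T ≥ 442 °C; k ≥ 0.955 W/(m·K). Survivors: material W, material P.
Convert each candidate to consistent units, then evaluate M:
  material W: E = 119.1 GPa, ρ = 7290 kg/m³
  material P: E = 211.8 GPa, ρ = 8110 kg/m³
  material P: M = 0.735×10⁻³
  material W: M = 0.675×10⁻³
The maximum is for material P.

material P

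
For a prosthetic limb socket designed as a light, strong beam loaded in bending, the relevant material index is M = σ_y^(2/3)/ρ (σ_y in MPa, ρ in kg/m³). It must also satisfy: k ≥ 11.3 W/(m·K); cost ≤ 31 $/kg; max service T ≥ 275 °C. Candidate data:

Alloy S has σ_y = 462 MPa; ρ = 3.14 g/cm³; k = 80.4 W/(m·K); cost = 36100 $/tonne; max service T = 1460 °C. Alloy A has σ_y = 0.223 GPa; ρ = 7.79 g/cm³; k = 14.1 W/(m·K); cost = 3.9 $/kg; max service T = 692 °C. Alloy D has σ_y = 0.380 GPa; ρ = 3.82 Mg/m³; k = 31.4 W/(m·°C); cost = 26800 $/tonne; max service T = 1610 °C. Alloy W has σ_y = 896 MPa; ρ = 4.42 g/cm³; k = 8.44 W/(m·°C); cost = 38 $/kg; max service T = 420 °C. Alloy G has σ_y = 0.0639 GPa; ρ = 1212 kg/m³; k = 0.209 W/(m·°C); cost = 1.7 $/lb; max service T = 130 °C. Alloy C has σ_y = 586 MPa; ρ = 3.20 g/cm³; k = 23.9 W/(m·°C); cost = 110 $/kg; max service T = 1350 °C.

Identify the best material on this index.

alloy D

Screen on constraints: k ≥ 11.3 W/(m·K); cost ≤ 31 $/kg; max service T ≥ 275 °C. Survivors: alloy A, alloy D.
Convert each candidate to consistent units, then evaluate M:
  alloy A: σ_y = 223.0 MPa, ρ = 7790 kg/m³
  alloy D: σ_y = 380.0 MPa, ρ = 3820 kg/m³
  alloy D: M = 13.7×10⁻³
  alloy A: M = 4.72×10⁻³
Highest index: alloy D.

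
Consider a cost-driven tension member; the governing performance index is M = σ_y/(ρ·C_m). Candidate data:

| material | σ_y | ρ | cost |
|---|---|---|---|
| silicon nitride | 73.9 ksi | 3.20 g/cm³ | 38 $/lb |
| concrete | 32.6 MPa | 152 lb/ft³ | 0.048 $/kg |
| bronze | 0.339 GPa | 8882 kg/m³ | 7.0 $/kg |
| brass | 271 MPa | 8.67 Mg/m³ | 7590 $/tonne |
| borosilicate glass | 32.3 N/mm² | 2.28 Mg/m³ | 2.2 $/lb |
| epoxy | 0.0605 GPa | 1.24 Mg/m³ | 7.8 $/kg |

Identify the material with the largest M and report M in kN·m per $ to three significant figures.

concrete, M = 279 kN·m per $

Convert each candidate to consistent units, then evaluate M:
  silicon nitride: σ_y = 509.5 MPa, ρ = 3200 kg/m³, cost = 83.77 $/kg
  concrete: σ_y = 32.60 MPa, ρ = 2435 kg/m³, cost = 0.04800 $/kg
  bronze: σ_y = 339.0 MPa, ρ = 8882 kg/m³, cost = 7.000 $/kg
  brass: σ_y = 271.0 MPa, ρ = 8670 kg/m³, cost = 7.590 $/kg
  borosilicate glass: σ_y = 32.30 MPa, ρ = 2280 kg/m³, cost = 4.850 $/kg
  epoxy: σ_y = 60.50 MPa, ρ = 1240 kg/m³, cost = 7.800 $/kg
  concrete: M = 279 kN·m per $
  epoxy: M = 6.26 kN·m per $
  bronze: M = 5.45 kN·m per $
  brass: M = 4.12 kN·m per $
  borosilicate glass: M = 2.92 kN·m per $
  silicon nitride: M = 1.90 kN·m per $
Concrete has the largest M.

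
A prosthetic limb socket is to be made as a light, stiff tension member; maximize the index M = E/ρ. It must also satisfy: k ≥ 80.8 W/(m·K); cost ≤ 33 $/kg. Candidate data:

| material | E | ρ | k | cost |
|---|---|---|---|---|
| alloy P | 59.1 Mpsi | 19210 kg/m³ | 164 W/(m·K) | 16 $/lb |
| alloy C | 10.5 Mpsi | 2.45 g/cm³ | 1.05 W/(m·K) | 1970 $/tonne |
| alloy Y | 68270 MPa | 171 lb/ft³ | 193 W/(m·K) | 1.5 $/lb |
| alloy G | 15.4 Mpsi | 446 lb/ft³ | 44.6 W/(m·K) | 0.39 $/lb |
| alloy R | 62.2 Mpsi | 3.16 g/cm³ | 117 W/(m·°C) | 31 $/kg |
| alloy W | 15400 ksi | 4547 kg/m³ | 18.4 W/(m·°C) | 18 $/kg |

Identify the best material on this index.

Screen on constraints: k ≥ 80.8 W/(m·K); cost ≤ 33 $/kg. Survivors: alloy Y, alloy R.
Normalizing units and computing the index:
  alloy Y: E = 68.27 GPa, ρ = 2739 kg/m³
  alloy R: E = 428.9 GPa, ρ = 3160 kg/m³
  alloy R: M = 136 MN·m/kg
  alloy Y: M = 24.9 MN·m/kg
Alloy R ranks first.

alloy R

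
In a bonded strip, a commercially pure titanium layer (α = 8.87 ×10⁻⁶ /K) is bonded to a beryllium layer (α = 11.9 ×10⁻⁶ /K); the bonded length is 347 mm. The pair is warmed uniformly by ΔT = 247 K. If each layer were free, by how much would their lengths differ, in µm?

Δα = |8.87 − 11.9|×10⁻⁶/K = 3.03×10⁻⁶/K.
ΔL_mismatch = Δα·L·ΔT = 3.03×10⁻⁶ × 347.0 mm × 247.0 K = 260 µm.

260 µm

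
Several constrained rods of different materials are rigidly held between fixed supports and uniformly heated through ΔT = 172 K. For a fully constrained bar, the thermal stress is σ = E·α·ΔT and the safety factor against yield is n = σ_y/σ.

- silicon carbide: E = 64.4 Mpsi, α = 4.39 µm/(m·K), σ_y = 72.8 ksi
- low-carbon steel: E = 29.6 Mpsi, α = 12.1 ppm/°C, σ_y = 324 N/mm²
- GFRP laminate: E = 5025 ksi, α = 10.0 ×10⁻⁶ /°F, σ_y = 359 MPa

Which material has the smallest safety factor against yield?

In consistent units (E in GPa, α in ×10⁻⁶/K, σ_y in MPa):
  silicon carbide: E = 444.0, α = 4.39, σ_y = 501.9 → σ = 335 MPa, n = 1.50
  low-carbon steel: E = 204.1, α = 12.1, σ_y = 324.0 → σ = 425 MPa, n = 0.763
  GFRP laminate: E = 34.65, α = 18.0, σ_y = 359.0 → σ = 107 MPa, n = 3.35
Smallest n: low-carbon steel with n = 0.763.

low-carbon steel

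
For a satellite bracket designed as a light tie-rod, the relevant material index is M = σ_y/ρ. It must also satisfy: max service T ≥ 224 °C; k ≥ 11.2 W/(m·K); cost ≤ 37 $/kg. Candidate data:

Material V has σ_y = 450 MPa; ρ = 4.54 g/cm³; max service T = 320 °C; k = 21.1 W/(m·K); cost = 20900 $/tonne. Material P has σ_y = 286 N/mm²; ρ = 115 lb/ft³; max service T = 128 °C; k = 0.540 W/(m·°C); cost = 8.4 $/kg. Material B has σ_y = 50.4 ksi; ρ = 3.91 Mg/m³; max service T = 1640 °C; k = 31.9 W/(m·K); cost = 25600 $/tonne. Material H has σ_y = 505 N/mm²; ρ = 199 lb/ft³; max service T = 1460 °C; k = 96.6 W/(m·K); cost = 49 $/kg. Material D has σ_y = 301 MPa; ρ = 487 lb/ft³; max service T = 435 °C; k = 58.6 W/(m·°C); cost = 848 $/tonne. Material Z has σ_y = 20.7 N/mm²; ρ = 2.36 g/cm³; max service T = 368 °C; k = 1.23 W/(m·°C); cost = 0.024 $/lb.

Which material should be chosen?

material V

Screen on constraints: max service T ≥ 224 °C; k ≥ 11.2 W/(m·K); cost ≤ 37 $/kg. Survivors: material V, material B, material D.
Putting every candidate on a common basis:
  material V: σ_y = 450.0 MPa, ρ = 4540 kg/m³
  material B: σ_y = 347.5 MPa, ρ = 3910 kg/m³
  material D: σ_y = 301.0 MPa, ρ = 7801 kg/m³
  material V: M = 99.1 kN·m/kg
  material B: M = 88.9 kN·m/kg
  material D: M = 38.6 kN·m/kg
Highest index: material V.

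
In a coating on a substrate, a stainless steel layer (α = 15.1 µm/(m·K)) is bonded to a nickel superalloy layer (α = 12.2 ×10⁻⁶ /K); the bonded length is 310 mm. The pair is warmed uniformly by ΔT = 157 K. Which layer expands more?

α(stainless steel) = 15.1×10⁻⁶/K vs α(nickel superalloy) = 12.2×10⁻⁶/K.
Higher α expands more for the same ΔT: stainless steel.

stainless steel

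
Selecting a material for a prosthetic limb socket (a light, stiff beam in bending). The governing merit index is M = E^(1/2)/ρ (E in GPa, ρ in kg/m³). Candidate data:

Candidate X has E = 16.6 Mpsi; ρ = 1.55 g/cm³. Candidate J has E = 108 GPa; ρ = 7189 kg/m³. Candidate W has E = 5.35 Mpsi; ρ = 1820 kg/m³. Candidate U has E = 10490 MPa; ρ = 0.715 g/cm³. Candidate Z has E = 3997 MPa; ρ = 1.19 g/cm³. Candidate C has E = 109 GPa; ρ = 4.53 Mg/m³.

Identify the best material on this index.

candidate X

After converting to SI:
  candidate X: E = 114.5 GPa, ρ = 1550 kg/m³
  candidate J: E = 108.0 GPa, ρ = 7189 kg/m³
  candidate W: E = 36.89 GPa, ρ = 1820 kg/m³
  candidate U: E = 10.49 GPa, ρ = 715.0 kg/m³
  candidate Z: E = 3.997 GPa, ρ = 1190 kg/m³
  candidate C: E = 109.0 GPa, ρ = 4530 kg/m³
  candidate X: M = 6.90×10⁻³
  candidate U: M = 4.53×10⁻³
  candidate W: M = 3.34×10⁻³
  candidate C: M = 2.30×10⁻³
  candidate Z: M = 1.68×10⁻³
  candidate J: M = 1.45×10⁻³
Candidate X has the largest M.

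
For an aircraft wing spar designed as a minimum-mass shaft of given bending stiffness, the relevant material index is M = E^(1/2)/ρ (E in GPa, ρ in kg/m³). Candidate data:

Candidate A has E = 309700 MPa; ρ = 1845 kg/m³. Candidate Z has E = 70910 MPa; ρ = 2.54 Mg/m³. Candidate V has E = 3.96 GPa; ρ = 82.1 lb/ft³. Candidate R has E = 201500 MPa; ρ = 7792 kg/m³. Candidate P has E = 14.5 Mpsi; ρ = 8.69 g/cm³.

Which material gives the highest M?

Convert each candidate to consistent units, then evaluate M:
  candidate A: E = 309.7 GPa, ρ = 1845 kg/m³
  candidate Z: E = 70.91 GPa, ρ = 2540 kg/m³
  candidate V: E = 3.960 GPa, ρ = 1315 kg/m³
  candidate R: E = 201.5 GPa, ρ = 7792 kg/m³
  candidate P: E = 99.97 GPa, ρ = 8690 kg/m³
  candidate A: M = 9.54×10⁻³
  candidate Z: M = 3.32×10⁻³
  candidate R: M = 1.82×10⁻³
  candidate V: M = 1.51×10⁻³
  candidate P: M = 1.15×10⁻³
The maximum is for candidate A.

candidate A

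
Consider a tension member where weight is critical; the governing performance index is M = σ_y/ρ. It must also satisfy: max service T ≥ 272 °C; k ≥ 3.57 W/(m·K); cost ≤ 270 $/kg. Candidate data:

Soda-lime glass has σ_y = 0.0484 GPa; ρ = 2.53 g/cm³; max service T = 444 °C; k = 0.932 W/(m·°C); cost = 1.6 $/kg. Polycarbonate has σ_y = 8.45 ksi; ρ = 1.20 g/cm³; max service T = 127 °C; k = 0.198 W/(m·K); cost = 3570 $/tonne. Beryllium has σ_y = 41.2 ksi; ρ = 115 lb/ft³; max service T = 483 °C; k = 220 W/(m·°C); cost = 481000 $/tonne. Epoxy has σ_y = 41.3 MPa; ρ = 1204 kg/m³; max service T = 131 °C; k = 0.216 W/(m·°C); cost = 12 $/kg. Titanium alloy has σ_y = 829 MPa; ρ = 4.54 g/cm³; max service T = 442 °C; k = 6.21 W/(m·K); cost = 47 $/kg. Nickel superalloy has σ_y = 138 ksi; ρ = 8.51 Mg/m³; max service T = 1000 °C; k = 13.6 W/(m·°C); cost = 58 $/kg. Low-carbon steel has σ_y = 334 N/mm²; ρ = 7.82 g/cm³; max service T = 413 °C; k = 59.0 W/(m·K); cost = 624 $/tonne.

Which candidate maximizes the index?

titanium alloy

Screen on constraints: max service T ≥ 272 °C; k ≥ 3.57 W/(m·K); cost ≤ 270 $/kg. Survivors: titanium alloy, nickel superalloy, low-carbon steel.
In SI units:
  titanium alloy: σ_y = 829.0 MPa, ρ = 4540 kg/m³
  nickel superalloy: σ_y = 951.5 MPa, ρ = 8510 kg/m³
  low-carbon steel: σ_y = 334.0 MPa, ρ = 7820 kg/m³
  titanium alloy: M = 183 kN·m/kg
  nickel superalloy: M = 112 kN·m/kg
  low-carbon steel: M = 42.7 kN·m/kg
The maximum is for titanium alloy.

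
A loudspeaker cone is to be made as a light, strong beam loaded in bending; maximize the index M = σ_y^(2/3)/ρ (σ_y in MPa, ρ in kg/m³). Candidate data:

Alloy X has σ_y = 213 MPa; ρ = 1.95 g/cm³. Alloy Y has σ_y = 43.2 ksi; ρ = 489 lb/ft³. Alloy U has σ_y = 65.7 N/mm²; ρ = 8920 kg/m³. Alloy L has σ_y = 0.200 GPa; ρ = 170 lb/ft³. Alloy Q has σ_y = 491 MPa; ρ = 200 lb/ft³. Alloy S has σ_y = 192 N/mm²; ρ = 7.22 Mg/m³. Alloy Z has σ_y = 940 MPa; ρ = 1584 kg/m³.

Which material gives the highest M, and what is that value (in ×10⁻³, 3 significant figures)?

In SI units:
  alloy X: σ_y = 213.0 MPa, ρ = 1950 kg/m³
  alloy Y: σ_y = 297.9 MPa, ρ = 7833 kg/m³
  alloy U: σ_y = 65.70 MPa, ρ = 8920 kg/m³
  alloy L: σ_y = 200.0 MPa, ρ = 2723 kg/m³
  alloy Q: σ_y = 491.0 MPa, ρ = 3204 kg/m³
  alloy S: σ_y = 192.0 MPa, ρ = 7220 kg/m³
  alloy Z: σ_y = 940.0 MPa, ρ = 1584 kg/m³
  alloy Z: M = 60.6×10⁻³
  alloy Q: M = 19.4×10⁻³
  alloy X: M = 18.3×10⁻³
  alloy L: M = 12.6×10⁻³
  alloy Y: M = 5.69×10⁻³
  alloy S: M = 4.61×10⁻³
  alloy U: M = 1.83×10⁻³
The maximum is for alloy Z.

alloy Z, M = 60.6×10⁻³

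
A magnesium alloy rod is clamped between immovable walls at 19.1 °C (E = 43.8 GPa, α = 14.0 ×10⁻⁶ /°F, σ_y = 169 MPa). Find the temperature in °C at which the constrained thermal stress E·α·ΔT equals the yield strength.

172 °C

α = 14.0×10⁻⁶/°F × 9/5 = 25.2×10⁻⁶/K.
E·α·ΔT = 169.0 MPa ⇒ ΔT = 169.0 / (43.80×10³ × 25.2×10⁻⁶) = 153.1 K.
T = 19.1 + 153.1 = 172.2 °C.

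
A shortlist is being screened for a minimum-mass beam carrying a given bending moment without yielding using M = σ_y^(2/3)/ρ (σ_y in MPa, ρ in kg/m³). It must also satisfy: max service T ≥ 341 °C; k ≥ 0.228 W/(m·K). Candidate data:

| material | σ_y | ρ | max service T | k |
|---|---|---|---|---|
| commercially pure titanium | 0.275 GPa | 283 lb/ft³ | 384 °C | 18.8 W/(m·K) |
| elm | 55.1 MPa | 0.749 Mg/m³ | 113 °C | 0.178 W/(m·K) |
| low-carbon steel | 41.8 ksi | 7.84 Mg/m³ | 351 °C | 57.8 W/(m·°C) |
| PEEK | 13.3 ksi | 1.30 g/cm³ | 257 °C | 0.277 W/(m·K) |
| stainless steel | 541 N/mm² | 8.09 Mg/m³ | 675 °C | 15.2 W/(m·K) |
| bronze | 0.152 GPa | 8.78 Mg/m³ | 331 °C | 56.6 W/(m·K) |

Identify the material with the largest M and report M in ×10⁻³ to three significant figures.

Screen on constraints: max service T ≥ 341 °C; k ≥ 0.228 W/(m·K). Survivors: commercially pure titanium, low-carbon steel, stainless steel.
Putting every candidate on a common basis:
  commercially pure titanium: σ_y = 275.0 MPa, ρ = 4533 kg/m³
  low-carbon steel: σ_y = 288.2 MPa, ρ = 7840 kg/m³
  stainless steel: σ_y = 541.0 MPa, ρ = 8090 kg/m³
  commercially pure titanium: M = 9.33×10⁻³
  stainless steel: M = 8.21×10⁻³
  low-carbon steel: M = 5.57×10⁻³
Commercially pure titanium ranks first.

commercially pure titanium, M = 9.33×10⁻³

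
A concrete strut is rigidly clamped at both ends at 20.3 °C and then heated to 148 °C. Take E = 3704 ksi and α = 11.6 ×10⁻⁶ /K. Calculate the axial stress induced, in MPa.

E = 3704 ksi = 25.54 GPa.
ΔT = 127.7 K. Constrained thermal stress σ = E·α·ΔT = 25.54×10³ MPa × 11.6×10⁻⁶ × 127.7 = 37.8 MPa (compressive).

37.8 MPa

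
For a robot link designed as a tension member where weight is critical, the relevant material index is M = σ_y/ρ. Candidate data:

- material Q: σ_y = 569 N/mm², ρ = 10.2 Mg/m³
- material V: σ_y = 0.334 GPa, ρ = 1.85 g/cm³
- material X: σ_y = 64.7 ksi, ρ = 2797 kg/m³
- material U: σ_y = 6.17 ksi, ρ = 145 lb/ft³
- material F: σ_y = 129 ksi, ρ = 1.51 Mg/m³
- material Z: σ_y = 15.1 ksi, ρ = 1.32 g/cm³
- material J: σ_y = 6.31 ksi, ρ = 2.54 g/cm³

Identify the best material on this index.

material F

Putting every candidate on a common basis:
  material Q: σ_y = 569.0 MPa, ρ = 10200 kg/m³
  material V: σ_y = 334.0 MPa, ρ = 1850 kg/m³
  material X: σ_y = 446.1 MPa, ρ = 2797 kg/m³
  material U: σ_y = 42.54 MPa, ρ = 2323 kg/m³
  material F: σ_y = 889.4 MPa, ρ = 1510 kg/m³
  material Z: σ_y = 104.1 MPa, ρ = 1320 kg/m³
  material J: σ_y = 43.51 MPa, ρ = 2540 kg/m³
  material F: M = 589 kN·m/kg
  material V: M = 181 kN·m/kg
  material X: M = 159 kN·m/kg
  material Z: M = 78.9 kN·m/kg
  material Q: M = 55.8 kN·m/kg
  material U: M = 18.3 kN·m/kg
  material J: M = 17.1 kN·m/kg
Material F ranks first.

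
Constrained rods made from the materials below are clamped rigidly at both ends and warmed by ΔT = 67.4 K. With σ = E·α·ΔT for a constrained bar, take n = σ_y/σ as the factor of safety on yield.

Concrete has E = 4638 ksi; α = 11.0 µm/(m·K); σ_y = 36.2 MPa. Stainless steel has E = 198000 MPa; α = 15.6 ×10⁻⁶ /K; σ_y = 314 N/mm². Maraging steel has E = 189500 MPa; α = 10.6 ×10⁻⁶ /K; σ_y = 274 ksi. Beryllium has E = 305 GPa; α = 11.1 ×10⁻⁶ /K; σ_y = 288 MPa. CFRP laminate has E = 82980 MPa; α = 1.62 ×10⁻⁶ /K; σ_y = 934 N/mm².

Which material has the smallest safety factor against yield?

beryllium

Per material, after unit conversion:
  concrete: E = 31.98, α = 11.0, σ_y = 36.20 → σ = 23.7 MPa, n = 1.53
  stainless steel: E = 198.0, α = 15.6, σ_y = 314.0 → σ = 208 MPa, n = 1.51
  maraging steel: E = 189.5, α = 10.6, σ_y = 1889 → σ = 135 MPa, n = 14.0
  beryllium: E = 305.0, α = 11.1, σ_y = 288.0 → σ = 228 MPa, n = 1.26
  CFRP laminate: E = 82.98, α = 1.62, σ_y = 934.0 → σ = 9.06 MPa, n = 103
Beryllium has the lowest safety factor, n = 1.26.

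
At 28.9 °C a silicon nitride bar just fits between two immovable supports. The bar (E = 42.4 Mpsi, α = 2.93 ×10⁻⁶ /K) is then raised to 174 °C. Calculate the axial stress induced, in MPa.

E = 42.4 Mpsi = 292.3 GPa.
ΔT = 145.1 K. Constrained thermal stress σ = E·α·ΔT = 292.3×10³ MPa × 2.93×10⁻⁶ × 145.1 = 124 MPa (compressive).

124 MPa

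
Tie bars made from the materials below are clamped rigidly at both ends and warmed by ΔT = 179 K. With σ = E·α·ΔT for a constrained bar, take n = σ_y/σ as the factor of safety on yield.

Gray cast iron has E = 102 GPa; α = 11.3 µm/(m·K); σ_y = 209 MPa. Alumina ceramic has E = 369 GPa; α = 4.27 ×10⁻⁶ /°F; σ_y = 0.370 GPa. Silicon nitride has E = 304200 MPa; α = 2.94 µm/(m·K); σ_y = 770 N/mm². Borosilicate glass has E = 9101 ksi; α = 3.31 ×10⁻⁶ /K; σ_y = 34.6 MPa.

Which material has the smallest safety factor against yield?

With everything in SI (GPa, ×10⁻⁶/K, MPa):
  gray cast iron: E = 102.0, α = 11.3, σ_y = 209.0 → σ = 206 MPa, n = 1.01
  alumina ceramic: E = 369.0, α = 7.69, σ_y = 370.0 → σ = 508 MPa, n = 0.729
  silicon nitride: E = 304.2, α = 2.94, σ_y = 770.0 → σ = 160 MPa, n = 4.81
  borosilicate glass: E = 62.75, α = 3.31, σ_y = 34.60 → σ = 37.2 MPa, n = 0.931
The minimum is alumina ceramic at n = 0.729.

alumina ceramic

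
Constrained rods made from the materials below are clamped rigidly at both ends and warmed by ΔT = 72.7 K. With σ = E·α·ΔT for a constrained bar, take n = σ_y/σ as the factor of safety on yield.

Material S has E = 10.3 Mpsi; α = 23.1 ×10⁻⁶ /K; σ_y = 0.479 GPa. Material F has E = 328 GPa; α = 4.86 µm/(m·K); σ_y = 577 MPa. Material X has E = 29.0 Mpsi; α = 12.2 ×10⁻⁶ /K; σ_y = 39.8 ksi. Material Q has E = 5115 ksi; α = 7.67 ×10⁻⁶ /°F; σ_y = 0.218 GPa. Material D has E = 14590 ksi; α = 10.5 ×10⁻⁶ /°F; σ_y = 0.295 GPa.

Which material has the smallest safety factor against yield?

Converting E to GPa, α to ×10⁻⁶/K, σ_y to MPa, then σ and n for each:
  material S: E = 71.02, α = 23.1, σ_y = 479.0 → σ = 119 MPa, n = 4.02
  material F: E = 328.0, α = 4.86, σ_y = 577.0 → σ = 116 MPa, n = 4.98
  material X: E = 199.9, α = 12.2, σ_y = 274.4 → σ = 177 MPa, n = 1.55
  material Q: E = 35.27, α = 13.8, σ_y = 218.0 → σ = 35.4 MPa, n = 6.16
  material D: E = 100.6, α = 18.9, σ_y = 295.0 → σ = 138 MPa, n = 2.13
Material X has the lowest safety factor, n = 1.55.

material X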